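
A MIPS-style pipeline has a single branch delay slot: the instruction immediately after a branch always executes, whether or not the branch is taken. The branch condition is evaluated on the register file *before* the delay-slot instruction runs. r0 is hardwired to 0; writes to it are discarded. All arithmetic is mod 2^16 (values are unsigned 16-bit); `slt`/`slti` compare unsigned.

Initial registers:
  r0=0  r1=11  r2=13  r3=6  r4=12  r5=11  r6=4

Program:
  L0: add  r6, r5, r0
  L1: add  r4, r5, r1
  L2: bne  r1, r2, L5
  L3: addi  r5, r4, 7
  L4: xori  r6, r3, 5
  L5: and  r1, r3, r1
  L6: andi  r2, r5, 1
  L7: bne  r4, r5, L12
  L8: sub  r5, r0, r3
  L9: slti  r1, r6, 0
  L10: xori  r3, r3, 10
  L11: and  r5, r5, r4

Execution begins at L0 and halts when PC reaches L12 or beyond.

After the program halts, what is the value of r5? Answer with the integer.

#0 add  r6, r5, r0 ; 0/11/13/6/12/11/11
#1 add  r4, r5, r1 ; 0/11/13/6/22/11/11
#2 bne  r1, r2, L5 ; 0/11/13/6/22/11/11 ; →target
#3 addi  r5, r4, 7 ; 0/11/13/6/22/29/11
#5 and  r1, r3, r1 ; 0/2/13/6/22/29/11
#6 andi  r2, r5, 1 ; 0/2/1/6/22/29/11
#7 bne  r4, r5, L12 ; 0/2/1/6/22/29/11 ; →target
#8 sub  r5, r0, r3 ; 0/2/1/6/22/65530/11

65530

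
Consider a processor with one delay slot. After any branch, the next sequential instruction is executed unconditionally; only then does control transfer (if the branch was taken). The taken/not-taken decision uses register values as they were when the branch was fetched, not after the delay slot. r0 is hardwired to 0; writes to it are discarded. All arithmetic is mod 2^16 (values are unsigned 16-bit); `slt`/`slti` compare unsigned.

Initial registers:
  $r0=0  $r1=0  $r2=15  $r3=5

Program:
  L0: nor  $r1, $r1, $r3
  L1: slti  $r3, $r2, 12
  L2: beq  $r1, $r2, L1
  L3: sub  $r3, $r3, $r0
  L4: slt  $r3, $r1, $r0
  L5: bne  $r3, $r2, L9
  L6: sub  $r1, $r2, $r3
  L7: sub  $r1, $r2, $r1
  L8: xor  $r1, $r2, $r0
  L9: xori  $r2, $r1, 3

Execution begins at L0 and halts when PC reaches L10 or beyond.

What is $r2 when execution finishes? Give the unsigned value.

12

#0 nor  $r1, $r1, $r3 ; 0/65530/15/5
#1 slti  $r3, $r2, 12 ; 0/65530/15/0
#2 beq  $r1, $r2, L1 ; 0/65530/15/0 ; →fallthru
#3 sub  $r3, $r3, $r0 ; 0/65530/15/0
#4 slt  $r3, $r1, $r0 ; 0/65530/15/0
#5 bne  $r3, $r2, L9 ; 0/65530/15/0 ; →target
#6 sub  $r1, $r2, $r3 ; 0/15/15/0
#9 xori  $r2, $r1, 3 ; 0/15/12/0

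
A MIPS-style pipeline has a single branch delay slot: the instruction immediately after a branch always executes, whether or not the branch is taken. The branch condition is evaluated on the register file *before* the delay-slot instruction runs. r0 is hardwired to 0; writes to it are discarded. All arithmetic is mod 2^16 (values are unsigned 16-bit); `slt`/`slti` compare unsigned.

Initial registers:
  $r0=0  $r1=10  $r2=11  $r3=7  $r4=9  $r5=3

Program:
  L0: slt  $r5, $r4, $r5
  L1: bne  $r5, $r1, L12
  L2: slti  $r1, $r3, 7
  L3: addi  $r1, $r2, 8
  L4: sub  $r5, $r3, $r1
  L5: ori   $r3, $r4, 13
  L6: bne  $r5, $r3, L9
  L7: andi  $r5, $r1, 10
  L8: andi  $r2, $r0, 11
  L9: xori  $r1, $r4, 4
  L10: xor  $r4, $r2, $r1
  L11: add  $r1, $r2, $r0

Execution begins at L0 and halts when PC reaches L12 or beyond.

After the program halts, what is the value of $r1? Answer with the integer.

  step pc=0: slt  $r5, $r4, $r5  regs=(0,10,11,7,9,0)
  step pc=1: bne  $r5, $r1, L12  cond=T  regs=(0,10,11,7,9,0)
  step pc=2: slti  $r1, $r3, 7  regs=(0,0,11,7,9,0)

0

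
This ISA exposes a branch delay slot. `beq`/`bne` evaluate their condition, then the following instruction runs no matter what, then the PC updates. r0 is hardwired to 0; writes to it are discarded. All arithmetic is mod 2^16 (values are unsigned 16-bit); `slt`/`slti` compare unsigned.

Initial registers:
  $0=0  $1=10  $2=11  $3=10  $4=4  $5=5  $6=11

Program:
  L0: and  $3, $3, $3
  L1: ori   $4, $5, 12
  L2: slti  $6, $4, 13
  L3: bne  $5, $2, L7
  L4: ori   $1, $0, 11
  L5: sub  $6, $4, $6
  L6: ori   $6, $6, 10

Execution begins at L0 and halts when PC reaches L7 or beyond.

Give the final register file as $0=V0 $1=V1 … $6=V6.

PC=0  and  $3, $3, $3        | $0=0 $1=10 $2=11 $3=10 $4=4 $5=5 $6=11
PC=1  ori   $4, $5, 12       | $0=0 $1=10 $2=11 $3=10 $4=13 $5=5 $6=11
PC=2  slti  $6, $4, 13       | $0=0 $1=10 $2=11 $3=10 $4=13 $5=5 $6=0
PC=3  bne  $5, $2, L7        | $0=0 $1=10 $2=11 $3=10 $4=13 $5=5 $6=0  [TAKEN]
PC=4  ori   $1, $0, 11       | $0=0 $1=11 $2=11 $3=10 $4=13 $5=5 $6=0

$0=0 $1=11 $2=11 $3=10 $4=13 $5=5 $6=0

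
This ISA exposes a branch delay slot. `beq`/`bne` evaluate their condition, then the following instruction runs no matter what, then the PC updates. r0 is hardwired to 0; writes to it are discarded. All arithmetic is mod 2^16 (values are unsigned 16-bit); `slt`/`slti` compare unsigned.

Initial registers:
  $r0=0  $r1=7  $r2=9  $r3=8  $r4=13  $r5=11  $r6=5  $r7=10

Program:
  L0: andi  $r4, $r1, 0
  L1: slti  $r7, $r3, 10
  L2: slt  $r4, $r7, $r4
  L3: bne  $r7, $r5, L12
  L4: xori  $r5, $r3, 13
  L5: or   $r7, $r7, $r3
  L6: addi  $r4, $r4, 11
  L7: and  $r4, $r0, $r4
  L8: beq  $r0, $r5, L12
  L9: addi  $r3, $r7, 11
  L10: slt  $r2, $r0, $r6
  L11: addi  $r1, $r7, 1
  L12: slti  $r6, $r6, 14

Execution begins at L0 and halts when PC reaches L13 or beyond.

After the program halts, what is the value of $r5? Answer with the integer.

5

  step pc=0: andi  $r4, $r1, 0  regs=(0,7,9,8,0,11,5,10)
  step pc=1: slti  $r7, $r3, 10  regs=(0,7,9,8,0,11,5,1)
  step pc=2: slt  $r4, $r7, $r4  regs=(0,7,9,8,0,11,5,1)
  step pc=3: bne  $r7, $r5, L12  cond=T  regs=(0,7,9,8,0,11,5,1)
  step pc=4: xori  $r5, $r3, 13  regs=(0,7,9,8,0,5,5,1)
  step pc=12: slti  $r6, $r6, 14  regs=(0,7,9,8,0,5,1,1)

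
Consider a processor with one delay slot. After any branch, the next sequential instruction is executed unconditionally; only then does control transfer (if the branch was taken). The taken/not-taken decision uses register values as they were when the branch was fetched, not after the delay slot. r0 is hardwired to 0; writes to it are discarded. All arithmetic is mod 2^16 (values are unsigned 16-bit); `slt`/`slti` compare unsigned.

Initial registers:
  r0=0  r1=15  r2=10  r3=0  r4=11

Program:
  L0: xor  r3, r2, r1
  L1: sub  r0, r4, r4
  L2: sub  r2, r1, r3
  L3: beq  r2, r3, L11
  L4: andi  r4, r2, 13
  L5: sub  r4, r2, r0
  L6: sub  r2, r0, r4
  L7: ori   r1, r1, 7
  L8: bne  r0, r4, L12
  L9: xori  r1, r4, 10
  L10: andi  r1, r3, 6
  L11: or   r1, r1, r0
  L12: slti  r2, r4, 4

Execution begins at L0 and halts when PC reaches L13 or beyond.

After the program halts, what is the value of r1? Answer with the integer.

0

PC=0  xor  r3, r2, r1        | r0=0 r1=15 r2=10 r3=5 r4=11
PC=1  sub  r0, r4, r4        | r0=0 r1=15 r2=10 r3=5 r4=11
PC=2  sub  r2, r1, r3        | r0=0 r1=15 r2=10 r3=5 r4=11
PC=3  beq  r2, r3, L11       | r0=0 r1=15 r2=10 r3=5 r4=11  [not taken]
PC=4  andi  r4, r2, 13       | r0=0 r1=15 r2=10 r3=5 r4=8
PC=5  sub  r4, r2, r0        | r0=0 r1=15 r2=10 r3=5 r4=10
PC=6  sub  r2, r0, r4        | r0=0 r1=15 r2=65526 r3=5 r4=10
PC=7  ori   r1, r1, 7        | r0=0 r1=15 r2=65526 r3=5 r4=10
PC=8  bne  r0, r4, L12       | r0=0 r1=15 r2=65526 r3=5 r4=10  [TAKEN]
PC=9  xori  r1, r4, 10       | r0=0 r1=0 r2=65526 r3=5 r4=10
PC=12 slti  r2, r4, 4        | r0=0 r1=0 r2=0 r3=5 r4=10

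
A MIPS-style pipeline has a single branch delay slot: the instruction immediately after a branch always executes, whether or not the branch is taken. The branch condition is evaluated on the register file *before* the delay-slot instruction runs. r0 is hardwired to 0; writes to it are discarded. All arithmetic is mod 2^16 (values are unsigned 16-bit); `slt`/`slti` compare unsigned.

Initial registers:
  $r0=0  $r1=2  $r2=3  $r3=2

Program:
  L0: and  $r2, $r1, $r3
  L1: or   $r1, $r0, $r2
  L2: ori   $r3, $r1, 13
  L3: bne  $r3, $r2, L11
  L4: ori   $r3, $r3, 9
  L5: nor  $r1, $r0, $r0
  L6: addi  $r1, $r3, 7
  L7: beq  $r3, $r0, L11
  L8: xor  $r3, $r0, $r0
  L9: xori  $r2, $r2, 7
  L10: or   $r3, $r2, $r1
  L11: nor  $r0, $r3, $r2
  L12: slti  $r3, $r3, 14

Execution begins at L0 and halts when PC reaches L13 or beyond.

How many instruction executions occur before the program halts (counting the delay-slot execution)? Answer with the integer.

PC=0  and  $r2, $r1, $r3     | $r0=0 $r1=2 $r2=2 $r3=2
PC=1  or   $r1, $r0, $r2     | $r0=0 $r1=2 $r2=2 $r3=2
PC=2  ori   $r3, $r1, 13     | $r0=0 $r1=2 $r2=2 $r3=15
PC=3  bne  $r3, $r2, L11     | $r0=0 $r1=2 $r2=2 $r3=15  [TAKEN]
PC=4  ori   $r3, $r3, 9      | $r0=0 $r1=2 $r2=2 $r3=15
PC=11 nor  $r0, $r3, $r2     | $r0=0 $r1=2 $r2=2 $r3=15
PC=12 slti  $r3, $r3, 14     | $r0=0 $r1=2 $r2=2 $r3=0

7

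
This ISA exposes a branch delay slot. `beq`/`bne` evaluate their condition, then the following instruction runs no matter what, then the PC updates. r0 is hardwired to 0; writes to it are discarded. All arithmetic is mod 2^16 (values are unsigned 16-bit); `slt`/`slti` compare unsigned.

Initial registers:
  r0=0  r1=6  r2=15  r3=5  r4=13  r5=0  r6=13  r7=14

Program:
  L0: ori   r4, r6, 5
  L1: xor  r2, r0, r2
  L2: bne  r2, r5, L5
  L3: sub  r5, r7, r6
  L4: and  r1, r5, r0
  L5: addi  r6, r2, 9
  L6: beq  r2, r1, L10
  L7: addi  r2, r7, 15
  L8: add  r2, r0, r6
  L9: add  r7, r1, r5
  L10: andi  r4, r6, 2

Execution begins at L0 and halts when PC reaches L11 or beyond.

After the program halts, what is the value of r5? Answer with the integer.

#0 ori   r4, r6, 5 ; 0/6/15/5/13/0/13/14
#1 xor  r2, r0, r2 ; 0/6/15/5/13/0/13/14
#2 bne  r2, r5, L5 ; 0/6/15/5/13/0/13/14 ; →target
#3 sub  r5, r7, r6 ; 0/6/15/5/13/1/13/14
#5 addi  r6, r2, 9 ; 0/6/15/5/13/1/24/14
#6 beq  r2, r1, L10 ; 0/6/15/5/13/1/24/14 ; →fallthru
#7 addi  r2, r7, 15 ; 0/6/29/5/13/1/24/14
#8 add  r2, r0, r6 ; 0/6/24/5/13/1/24/14
#9 add  r7, r1, r5 ; 0/6/24/5/13/1/24/7
#10 andi  r4, r6, 2 ; 0/6/24/5/0/1/24/7

1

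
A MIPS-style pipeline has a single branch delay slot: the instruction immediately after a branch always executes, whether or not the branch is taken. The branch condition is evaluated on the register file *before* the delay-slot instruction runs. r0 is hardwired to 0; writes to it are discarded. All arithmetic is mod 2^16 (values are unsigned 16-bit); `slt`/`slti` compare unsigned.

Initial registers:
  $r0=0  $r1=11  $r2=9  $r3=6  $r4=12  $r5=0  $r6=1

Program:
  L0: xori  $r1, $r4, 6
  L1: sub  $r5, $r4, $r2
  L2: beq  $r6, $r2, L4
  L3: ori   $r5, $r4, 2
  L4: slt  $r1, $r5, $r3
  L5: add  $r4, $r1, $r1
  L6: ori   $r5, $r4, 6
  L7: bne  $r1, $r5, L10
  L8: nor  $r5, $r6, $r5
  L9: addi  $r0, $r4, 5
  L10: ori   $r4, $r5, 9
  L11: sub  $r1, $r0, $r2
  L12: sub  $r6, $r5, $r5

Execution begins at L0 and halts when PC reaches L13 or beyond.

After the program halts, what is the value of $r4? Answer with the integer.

  step pc=0: xori  $r1, $r4, 6  regs=(0,10,9,6,12,0,1)
  step pc=1: sub  $r5, $r4, $r2  regs=(0,10,9,6,12,3,1)
  step pc=2: beq  $r6, $r2, L4  cond=F  regs=(0,10,9,6,12,3,1)
  step pc=3: ori   $r5, $r4, 2  regs=(0,10,9,6,12,14,1)
  step pc=4: slt  $r1, $r5, $r3  regs=(0,0,9,6,12,14,1)
  step pc=5: add  $r4, $r1, $r1  regs=(0,0,9,6,0,14,1)
  step pc=6: ori   $r5, $r4, 6  regs=(0,0,9,6,0,6,1)
  step pc=7: bne  $r1, $r5, L10  cond=T  regs=(0,0,9,6,0,6,1)
  step pc=8: nor  $r5, $r6, $r5  regs=(0,0,9,6,0,65528,1)
  step pc=10: ori   $r4, $r5, 9  regs=(0,0,9,6,65529,65528,1)
  step pc=11: sub  $r1, $r0, $r2  regs=(0,65527,9,6,65529,65528,1)
  step pc=12: sub  $r6, $r5, $r5  regs=(0,65527,9,6,65529,65528,0)

65529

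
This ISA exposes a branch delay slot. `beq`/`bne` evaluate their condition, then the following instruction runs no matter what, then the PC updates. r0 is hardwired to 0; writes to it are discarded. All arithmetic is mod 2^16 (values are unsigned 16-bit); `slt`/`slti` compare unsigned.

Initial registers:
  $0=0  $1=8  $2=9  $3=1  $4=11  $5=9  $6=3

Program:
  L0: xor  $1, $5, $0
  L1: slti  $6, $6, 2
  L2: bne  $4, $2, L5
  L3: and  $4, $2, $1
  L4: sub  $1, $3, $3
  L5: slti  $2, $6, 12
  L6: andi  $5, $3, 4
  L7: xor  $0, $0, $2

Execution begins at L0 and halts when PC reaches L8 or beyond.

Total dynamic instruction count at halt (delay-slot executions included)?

  step pc=0: xor  $1, $5, $0  regs=(0,9,9,1,11,9,3)
  step pc=1: slti  $6, $6, 2  regs=(0,9,9,1,11,9,0)
  step pc=2: bne  $4, $2, L5  cond=T  regs=(0,9,9,1,11,9,0)
  step pc=3: and  $4, $2, $1  regs=(0,9,9,1,9,9,0)
  step pc=5: slti  $2, $6, 12  regs=(0,9,1,1,9,9,0)
  step pc=6: andi  $5, $3, 4  regs=(0,9,1,1,9,0,0)
  step pc=7: xor  $0, $0, $2  regs=(0,9,1,1,9,0,0)

7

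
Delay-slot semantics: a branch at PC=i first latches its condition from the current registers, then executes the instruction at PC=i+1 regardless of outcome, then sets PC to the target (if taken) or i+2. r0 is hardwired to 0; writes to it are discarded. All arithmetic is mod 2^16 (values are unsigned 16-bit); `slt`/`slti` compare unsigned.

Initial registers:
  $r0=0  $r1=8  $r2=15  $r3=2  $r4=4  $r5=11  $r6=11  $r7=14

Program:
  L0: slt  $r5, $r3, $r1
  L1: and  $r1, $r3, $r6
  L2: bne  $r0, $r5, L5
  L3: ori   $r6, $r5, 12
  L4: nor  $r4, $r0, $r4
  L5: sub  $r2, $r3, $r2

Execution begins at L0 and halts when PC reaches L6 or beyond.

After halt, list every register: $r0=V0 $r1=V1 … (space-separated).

[0] slt  $r5, $r3, $r1  →  {$r0:0, $r1:8, $r2:15, $r3:2, $r4:4, $r5:1, $r6:11, $r7:14}
[1] and  $r1, $r3, $r6  →  {$r0:0, $r1:2, $r2:15, $r3:2, $r4:4, $r5:1, $r6:11, $r7:14}
[2] bne  $r0, $r5, L5  →  {$r0:0, $r1:2, $r2:15, $r3:2, $r4:4, $r5:1, $r6:11, $r7:14}  ⟨branch taken⟩
[3] ori   $r6, $r5, 12  →  {$r0:0, $r1:2, $r2:15, $r3:2, $r4:4, $r5:1, $r6:13, $r7:14}
[5] sub  $r2, $r3, $r2  →  {$r0:0, $r1:2, $r2:65523, $r3:2, $r4:4, $r5:1, $r6:13, $r7:14}

$r0=0 $r1=2 $r2=65523 $r3=2 $r4=4 $r5=1 $r6=13 $r7=14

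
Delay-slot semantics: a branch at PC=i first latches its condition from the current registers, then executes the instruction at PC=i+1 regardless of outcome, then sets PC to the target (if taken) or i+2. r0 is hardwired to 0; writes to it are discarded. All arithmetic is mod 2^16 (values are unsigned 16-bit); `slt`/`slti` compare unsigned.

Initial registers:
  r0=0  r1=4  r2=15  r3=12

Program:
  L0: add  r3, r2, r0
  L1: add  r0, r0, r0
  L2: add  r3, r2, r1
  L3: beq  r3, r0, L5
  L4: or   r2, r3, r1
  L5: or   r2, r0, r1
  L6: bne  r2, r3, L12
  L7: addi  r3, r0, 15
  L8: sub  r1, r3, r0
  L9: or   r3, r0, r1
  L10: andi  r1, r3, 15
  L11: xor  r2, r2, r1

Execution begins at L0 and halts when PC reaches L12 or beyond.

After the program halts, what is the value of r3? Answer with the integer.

PC=0  add  r3, r2, r0        | r0=0 r1=4 r2=15 r3=15
PC=1  add  r0, r0, r0        | r0=0 r1=4 r2=15 r3=15
PC=2  add  r3, r2, r1        | r0=0 r1=4 r2=15 r3=19
PC=3  beq  r3, r0, L5        | r0=0 r1=4 r2=15 r3=19  [not taken]
PC=4  or   r2, r3, r1        | r0=0 r1=4 r2=23 r3=19
PC=5  or   r2, r0, r1        | r0=0 r1=4 r2=4 r3=19
PC=6  bne  r2, r3, L12       | r0=0 r1=4 r2=4 r3=19  [TAKEN]
PC=7  addi  r3, r0, 15       | r0=0 r1=4 r2=4 r3=15

15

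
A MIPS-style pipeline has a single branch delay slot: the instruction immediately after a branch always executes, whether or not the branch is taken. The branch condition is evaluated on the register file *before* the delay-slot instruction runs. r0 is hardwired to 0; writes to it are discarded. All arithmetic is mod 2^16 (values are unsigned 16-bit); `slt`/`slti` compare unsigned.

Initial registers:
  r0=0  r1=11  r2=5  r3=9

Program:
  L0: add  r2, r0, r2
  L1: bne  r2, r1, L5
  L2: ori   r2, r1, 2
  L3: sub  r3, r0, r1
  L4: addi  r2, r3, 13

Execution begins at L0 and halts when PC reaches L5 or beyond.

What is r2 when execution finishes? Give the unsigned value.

PC=0  add  r2, r0, r2        | r0=0 r1=11 r2=5 r3=9
PC=1  bne  r2, r1, L5        | r0=0 r1=11 r2=5 r3=9  [TAKEN]
PC=2  ori   r2, r1, 2        | r0=0 r1=11 r2=11 r3=9

11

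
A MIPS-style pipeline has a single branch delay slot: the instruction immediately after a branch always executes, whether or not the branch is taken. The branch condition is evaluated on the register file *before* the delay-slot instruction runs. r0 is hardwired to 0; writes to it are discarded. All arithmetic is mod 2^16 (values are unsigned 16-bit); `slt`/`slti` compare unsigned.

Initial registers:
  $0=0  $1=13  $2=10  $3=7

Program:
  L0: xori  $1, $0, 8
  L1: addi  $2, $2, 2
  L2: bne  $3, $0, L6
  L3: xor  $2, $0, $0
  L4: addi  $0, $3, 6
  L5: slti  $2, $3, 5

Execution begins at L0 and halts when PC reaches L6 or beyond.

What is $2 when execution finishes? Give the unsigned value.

0

#0 xori  $1, $0, 8 ; 0/8/10/7
#1 addi  $2, $2, 2 ; 0/8/12/7
#2 bne  $3, $0, L6 ; 0/8/12/7 ; →target
#3 xor  $2, $0, $0 ; 0/8/0/7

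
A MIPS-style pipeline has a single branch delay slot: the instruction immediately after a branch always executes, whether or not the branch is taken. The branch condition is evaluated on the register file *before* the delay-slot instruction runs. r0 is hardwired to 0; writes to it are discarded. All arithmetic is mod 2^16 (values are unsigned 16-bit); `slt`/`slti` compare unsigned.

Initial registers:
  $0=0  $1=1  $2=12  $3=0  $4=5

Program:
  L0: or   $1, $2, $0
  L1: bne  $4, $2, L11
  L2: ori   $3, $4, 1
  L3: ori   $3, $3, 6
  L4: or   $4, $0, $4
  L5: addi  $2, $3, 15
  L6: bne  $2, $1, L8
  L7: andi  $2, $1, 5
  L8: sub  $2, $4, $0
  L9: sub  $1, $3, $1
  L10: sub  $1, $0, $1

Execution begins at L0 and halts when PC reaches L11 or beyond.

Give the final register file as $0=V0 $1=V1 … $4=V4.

$0=0 $1=12 $2=12 $3=5 $4=5

PC=0  or   $1, $2, $0        | $0=0 $1=12 $2=12 $3=0 $4=5
PC=1  bne  $4, $2, L11       | $0=0 $1=12 $2=12 $3=0 $4=5  [TAKEN]
PC=2  ori   $3, $4, 1        | $0=0 $1=12 $2=12 $3=5 $4=5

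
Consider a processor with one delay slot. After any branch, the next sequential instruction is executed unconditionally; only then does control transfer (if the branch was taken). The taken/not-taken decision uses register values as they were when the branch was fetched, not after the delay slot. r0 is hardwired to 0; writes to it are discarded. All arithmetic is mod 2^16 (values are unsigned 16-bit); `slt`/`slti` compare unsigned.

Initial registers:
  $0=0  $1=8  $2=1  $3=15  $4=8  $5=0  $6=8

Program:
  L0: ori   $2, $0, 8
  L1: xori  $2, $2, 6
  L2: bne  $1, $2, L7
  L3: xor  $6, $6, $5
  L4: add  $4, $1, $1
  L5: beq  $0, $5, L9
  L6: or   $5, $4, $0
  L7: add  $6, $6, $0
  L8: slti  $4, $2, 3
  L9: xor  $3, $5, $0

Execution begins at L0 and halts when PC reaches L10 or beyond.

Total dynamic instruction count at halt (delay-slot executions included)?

#0 ori   $2, $0, 8 ; 0/8/8/15/8/0/8
#1 xori  $2, $2, 6 ; 0/8/14/15/8/0/8
#2 bne  $1, $2, L7 ; 0/8/14/15/8/0/8 ; →target
#3 xor  $6, $6, $5 ; 0/8/14/15/8/0/8
#7 add  $6, $6, $0 ; 0/8/14/15/8/0/8
#8 slti  $4, $2, 3 ; 0/8/14/15/0/0/8
#9 xor  $3, $5, $0 ; 0/8/14/0/0/0/8

7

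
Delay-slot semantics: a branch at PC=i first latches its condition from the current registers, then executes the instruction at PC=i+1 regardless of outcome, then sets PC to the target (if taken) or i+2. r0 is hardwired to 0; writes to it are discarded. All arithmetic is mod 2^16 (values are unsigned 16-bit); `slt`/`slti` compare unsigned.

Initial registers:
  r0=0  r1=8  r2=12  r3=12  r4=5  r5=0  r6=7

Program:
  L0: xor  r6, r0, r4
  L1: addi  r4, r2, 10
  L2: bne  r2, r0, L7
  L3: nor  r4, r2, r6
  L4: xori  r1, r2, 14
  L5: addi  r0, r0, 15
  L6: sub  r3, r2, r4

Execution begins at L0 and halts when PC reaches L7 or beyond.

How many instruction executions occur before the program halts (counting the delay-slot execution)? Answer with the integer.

#0 xor  r6, r0, r4 ; 0/8/12/12/5/0/5
#1 addi  r4, r2, 10 ; 0/8/12/12/22/0/5
#2 bne  r2, r0, L7 ; 0/8/12/12/22/0/5 ; →target
#3 nor  r4, r2, r6 ; 0/8/12/12/65522/0/5

4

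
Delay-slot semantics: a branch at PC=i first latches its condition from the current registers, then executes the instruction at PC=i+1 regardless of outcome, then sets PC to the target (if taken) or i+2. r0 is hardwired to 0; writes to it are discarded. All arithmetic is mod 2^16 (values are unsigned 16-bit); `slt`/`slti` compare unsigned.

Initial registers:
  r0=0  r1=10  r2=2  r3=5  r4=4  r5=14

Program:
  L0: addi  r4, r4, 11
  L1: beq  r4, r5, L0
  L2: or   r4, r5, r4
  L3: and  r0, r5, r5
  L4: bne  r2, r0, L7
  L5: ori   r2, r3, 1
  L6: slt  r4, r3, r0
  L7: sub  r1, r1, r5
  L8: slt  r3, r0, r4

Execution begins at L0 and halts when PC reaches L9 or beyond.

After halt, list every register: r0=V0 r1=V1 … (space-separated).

[0] addi  r4, r4, 11  →  {r0:0, r1:10, r2:2, r3:5, r4:15, r5:14}
[1] beq  r4, r5, L0  →  {r0:0, r1:10, r2:2, r3:5, r4:15, r5:14}  ⟨branch fallthrough⟩
[2] or   r4, r5, r4  →  {r0:0, r1:10, r2:2, r3:5, r4:15, r5:14}
[3] and  r0, r5, r5  →  {r0:0, r1:10, r2:2, r3:5, r4:15, r5:14}
[4] bne  r2, r0, L7  →  {r0:0, r1:10, r2:2, r3:5, r4:15, r5:14}  ⟨branch taken⟩
[5] ori   r2, r3, 1  →  {r0:0, r1:10, r2:5, r3:5, r4:15, r5:14}
[7] sub  r1, r1, r5  →  {r0:0, r1:65532, r2:5, r3:5, r4:15, r5:14}
[8] slt  r3, r0, r4  →  {r0:0, r1:65532, r2:5, r3:1, r4:15, r5:14}

r0=0 r1=65532 r2=5 r3=1 r4=15 r5=14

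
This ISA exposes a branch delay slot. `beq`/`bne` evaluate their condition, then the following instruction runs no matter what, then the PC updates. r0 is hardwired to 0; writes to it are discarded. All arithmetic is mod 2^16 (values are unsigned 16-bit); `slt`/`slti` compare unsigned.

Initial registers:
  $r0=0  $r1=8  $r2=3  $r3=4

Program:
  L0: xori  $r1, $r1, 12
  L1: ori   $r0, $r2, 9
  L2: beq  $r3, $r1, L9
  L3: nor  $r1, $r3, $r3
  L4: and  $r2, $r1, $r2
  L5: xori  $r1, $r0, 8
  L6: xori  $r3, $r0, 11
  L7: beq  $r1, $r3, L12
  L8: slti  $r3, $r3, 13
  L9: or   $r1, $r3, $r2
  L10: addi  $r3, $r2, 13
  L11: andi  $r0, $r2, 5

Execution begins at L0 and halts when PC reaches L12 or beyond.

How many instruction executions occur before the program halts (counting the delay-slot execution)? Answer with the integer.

[0] xori  $r1, $r1, 12  →  {$r0:0, $r1:4, $r2:3, $r3:4}
[1] ori   $r0, $r2, 9  →  {$r0:0, $r1:4, $r2:3, $r3:4}
[2] beq  $r3, $r1, L9  →  {$r0:0, $r1:4, $r2:3, $r3:4}  ⟨branch taken⟩
[3] nor  $r1, $r3, $r3  →  {$r0:0, $r1:65531, $r2:3, $r3:4}
[9] or   $r1, $r3, $r2  →  {$r0:0, $r1:7, $r2:3, $r3:4}
[10] addi  $r3, $r2, 13  →  {$r0:0, $r1:7, $r2:3, $r3:16}
[11] andi  $r0, $r2, 5  →  {$r0:0, $r1:7, $r2:3, $r3:16}

7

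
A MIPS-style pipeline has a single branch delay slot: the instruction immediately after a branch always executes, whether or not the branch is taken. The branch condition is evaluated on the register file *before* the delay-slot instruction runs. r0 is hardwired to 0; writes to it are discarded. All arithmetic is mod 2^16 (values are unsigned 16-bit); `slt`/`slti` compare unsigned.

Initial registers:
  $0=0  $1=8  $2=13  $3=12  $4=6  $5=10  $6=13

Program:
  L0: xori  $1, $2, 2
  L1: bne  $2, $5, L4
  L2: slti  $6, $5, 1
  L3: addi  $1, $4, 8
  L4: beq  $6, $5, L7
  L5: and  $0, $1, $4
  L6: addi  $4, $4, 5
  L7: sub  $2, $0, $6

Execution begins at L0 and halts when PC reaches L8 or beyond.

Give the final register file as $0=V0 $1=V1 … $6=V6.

$0=0 $1=15 $2=0 $3=12 $4=11 $5=10 $6=0

  step pc=0: xori  $1, $2, 2  regs=(0,15,13,12,6,10,13)
  step pc=1: bne  $2, $5, L4  cond=T  regs=(0,15,13,12,6,10,13)
  step pc=2: slti  $6, $5, 1  regs=(0,15,13,12,6,10,0)
  step pc=4: beq  $6, $5, L7  cond=F  regs=(0,15,13,12,6,10,0)
  step pc=5: and  $0, $1, $4  regs=(0,15,13,12,6,10,0)
  step pc=6: addi  $4, $4, 5  regs=(0,15,13,12,11,10,0)
  step pc=7: sub  $2, $0, $6  regs=(0,15,0,12,11,10,0)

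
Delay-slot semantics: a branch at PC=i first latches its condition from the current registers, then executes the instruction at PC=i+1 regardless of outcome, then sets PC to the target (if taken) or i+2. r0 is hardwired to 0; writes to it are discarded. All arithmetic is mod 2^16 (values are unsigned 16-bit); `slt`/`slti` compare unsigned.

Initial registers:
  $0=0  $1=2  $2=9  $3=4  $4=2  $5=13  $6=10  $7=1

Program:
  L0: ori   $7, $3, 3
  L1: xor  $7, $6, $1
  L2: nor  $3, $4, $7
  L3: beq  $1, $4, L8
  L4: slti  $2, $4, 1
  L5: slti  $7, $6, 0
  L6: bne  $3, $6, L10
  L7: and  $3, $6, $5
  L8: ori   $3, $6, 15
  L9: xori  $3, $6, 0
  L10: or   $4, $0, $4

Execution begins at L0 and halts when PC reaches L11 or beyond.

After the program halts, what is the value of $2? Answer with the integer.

PC=0  ori   $7, $3, 3        | $0=0 $1=2 $2=9 $3=4 $4=2 $5=13 $6=10 $7=7
PC=1  xor  $7, $6, $1        | $0=0 $1=2 $2=9 $3=4 $4=2 $5=13 $6=10 $7=8
PC=2  nor  $3, $4, $7        | $0=0 $1=2 $2=9 $3=65525 $4=2 $5=13 $6=10 $7=8
PC=3  beq  $1, $4, L8        | $0=0 $1=2 $2=9 $3=65525 $4=2 $5=13 $6=10 $7=8  [TAKEN]
PC=4  slti  $2, $4, 1        | $0=0 $1=2 $2=0 $3=65525 $4=2 $5=13 $6=10 $7=8
PC=8  ori   $3, $6, 15       | $0=0 $1=2 $2=0 $3=15 $4=2 $5=13 $6=10 $7=8
PC=9  xori  $3, $6, 0        | $0=0 $1=2 $2=0 $3=10 $4=2 $5=13 $6=10 $7=8
PC=10 or   $4, $0, $4        | $0=0 $1=2 $2=0 $3=10 $4=2 $5=13 $6=10 $7=8

0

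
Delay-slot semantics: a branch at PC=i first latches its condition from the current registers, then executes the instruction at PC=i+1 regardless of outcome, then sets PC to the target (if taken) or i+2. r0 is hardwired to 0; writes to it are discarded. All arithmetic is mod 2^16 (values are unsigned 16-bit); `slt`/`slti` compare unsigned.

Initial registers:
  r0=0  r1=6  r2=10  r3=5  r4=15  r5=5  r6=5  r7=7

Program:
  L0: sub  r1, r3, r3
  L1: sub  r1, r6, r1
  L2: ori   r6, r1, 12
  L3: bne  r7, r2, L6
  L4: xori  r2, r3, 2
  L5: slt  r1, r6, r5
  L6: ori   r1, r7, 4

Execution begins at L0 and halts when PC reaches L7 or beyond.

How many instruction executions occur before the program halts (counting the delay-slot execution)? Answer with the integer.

#0 sub  r1, r3, r3 ; 0/0/10/5/15/5/5/7
#1 sub  r1, r6, r1 ; 0/5/10/5/15/5/5/7
#2 ori   r6, r1, 12 ; 0/5/10/5/15/5/13/7
#3 bne  r7, r2, L6 ; 0/5/10/5/15/5/13/7 ; →target
#4 xori  r2, r3, 2 ; 0/5/7/5/15/5/13/7
#6 ori   r1, r7, 4 ; 0/7/7/5/15/5/13/7

6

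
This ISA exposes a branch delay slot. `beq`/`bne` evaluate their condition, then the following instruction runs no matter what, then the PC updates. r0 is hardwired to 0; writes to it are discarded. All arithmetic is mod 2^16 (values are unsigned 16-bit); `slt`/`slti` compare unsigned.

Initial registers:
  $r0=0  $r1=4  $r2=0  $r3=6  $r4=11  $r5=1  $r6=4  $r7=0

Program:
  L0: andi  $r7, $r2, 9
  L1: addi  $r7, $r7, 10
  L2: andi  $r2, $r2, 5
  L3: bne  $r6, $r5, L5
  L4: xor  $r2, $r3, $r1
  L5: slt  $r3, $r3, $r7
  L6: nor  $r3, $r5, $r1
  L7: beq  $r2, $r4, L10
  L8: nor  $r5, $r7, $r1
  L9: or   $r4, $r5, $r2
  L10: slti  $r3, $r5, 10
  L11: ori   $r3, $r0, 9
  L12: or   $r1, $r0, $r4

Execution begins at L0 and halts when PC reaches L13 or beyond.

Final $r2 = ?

2

#0 andi  $r7, $r2, 9 ; 0/4/0/6/11/1/4/0
#1 addi  $r7, $r7, 10 ; 0/4/0/6/11/1/4/10
#2 andi  $r2, $r2, 5 ; 0/4/0/6/11/1/4/10
#3 bne  $r6, $r5, L5 ; 0/4/0/6/11/1/4/10 ; →target
#4 xor  $r2, $r3, $r1 ; 0/4/2/6/11/1/4/10
#5 slt  $r3, $r3, $r7 ; 0/4/2/1/11/1/4/10
#6 nor  $r3, $r5, $r1 ; 0/4/2/65530/11/1/4/10
#7 beq  $r2, $r4, L10 ; 0/4/2/65530/11/1/4/10 ; →fallthru
#8 nor  $r5, $r7, $r1 ; 0/4/2/65530/11/65521/4/10
#9 or   $r4, $r5, $r2 ; 0/4/2/65530/65523/65521/4/10
#10 slti  $r3, $r5, 10 ; 0/4/2/0/65523/65521/4/10
#11 ori   $r3, $r0, 9 ; 0/4/2/9/65523/65521/4/10
#12 or   $r1, $r0, $r4 ; 0/65523/2/9/65523/65521/4/10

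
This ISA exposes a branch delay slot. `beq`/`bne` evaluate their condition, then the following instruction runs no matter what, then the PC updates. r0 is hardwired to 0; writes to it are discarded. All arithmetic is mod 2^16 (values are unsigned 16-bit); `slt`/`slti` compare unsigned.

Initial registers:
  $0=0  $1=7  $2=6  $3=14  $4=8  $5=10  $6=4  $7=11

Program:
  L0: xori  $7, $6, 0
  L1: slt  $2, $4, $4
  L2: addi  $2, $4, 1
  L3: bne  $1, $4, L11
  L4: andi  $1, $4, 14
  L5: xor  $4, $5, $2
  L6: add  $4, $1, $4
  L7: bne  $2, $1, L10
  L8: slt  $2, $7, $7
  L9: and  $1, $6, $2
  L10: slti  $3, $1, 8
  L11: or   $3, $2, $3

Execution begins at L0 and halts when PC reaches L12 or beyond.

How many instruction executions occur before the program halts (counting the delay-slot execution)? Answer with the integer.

6

[0] xori  $7, $6, 0  →  {$0:0, $1:7, $2:6, $3:14, $4:8, $5:10, $6:4, $7:4}
[1] slt  $2, $4, $4  →  {$0:0, $1:7, $2:0, $3:14, $4:8, $5:10, $6:4, $7:4}
[2] addi  $2, $4, 1  →  {$0:0, $1:7, $2:9, $3:14, $4:8, $5:10, $6:4, $7:4}
[3] bne  $1, $4, L11  →  {$0:0, $1:7, $2:9, $3:14, $4:8, $5:10, $6:4, $7:4}  ⟨branch taken⟩
[4] andi  $1, $4, 14  →  {$0:0, $1:8, $2:9, $3:14, $4:8, $5:10, $6:4, $7:4}
[11] or   $3, $2, $3  →  {$0:0, $1:8, $2:9, $3:15, $4:8, $5:10, $6:4, $7:4}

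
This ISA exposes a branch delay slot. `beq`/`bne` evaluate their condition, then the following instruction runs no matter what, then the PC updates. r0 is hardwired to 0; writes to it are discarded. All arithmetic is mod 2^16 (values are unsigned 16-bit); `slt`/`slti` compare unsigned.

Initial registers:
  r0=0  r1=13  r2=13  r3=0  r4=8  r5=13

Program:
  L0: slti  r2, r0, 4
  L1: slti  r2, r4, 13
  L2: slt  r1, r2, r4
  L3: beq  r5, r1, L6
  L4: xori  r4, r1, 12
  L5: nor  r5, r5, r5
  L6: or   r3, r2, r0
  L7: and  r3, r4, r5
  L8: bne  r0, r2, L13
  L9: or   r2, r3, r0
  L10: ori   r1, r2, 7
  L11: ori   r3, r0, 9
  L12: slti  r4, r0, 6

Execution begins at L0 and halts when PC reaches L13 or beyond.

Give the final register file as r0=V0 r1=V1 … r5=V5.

r0=0 r1=1 r2=0 r3=0 r4=13 r5=65522

  step pc=0: slti  r2, r0, 4  regs=(0,13,1,0,8,13)
  step pc=1: slti  r2, r4, 13  regs=(0,13,1,0,8,13)
  step pc=2: slt  r1, r2, r4  regs=(0,1,1,0,8,13)
  step pc=3: beq  r5, r1, L6  cond=F  regs=(0,1,1,0,8,13)
  step pc=4: xori  r4, r1, 12  regs=(0,1,1,0,13,13)
  step pc=5: nor  r5, r5, r5  regs=(0,1,1,0,13,65522)
  step pc=6: or   r3, r2, r0  regs=(0,1,1,1,13,65522)
  step pc=7: and  r3, r4, r5  regs=(0,1,1,0,13,65522)
  step pc=8: bne  r0, r2, L13  cond=T  regs=(0,1,1,0,13,65522)
  step pc=9: or   r2, r3, r0  regs=(0,1,0,0,13,65522)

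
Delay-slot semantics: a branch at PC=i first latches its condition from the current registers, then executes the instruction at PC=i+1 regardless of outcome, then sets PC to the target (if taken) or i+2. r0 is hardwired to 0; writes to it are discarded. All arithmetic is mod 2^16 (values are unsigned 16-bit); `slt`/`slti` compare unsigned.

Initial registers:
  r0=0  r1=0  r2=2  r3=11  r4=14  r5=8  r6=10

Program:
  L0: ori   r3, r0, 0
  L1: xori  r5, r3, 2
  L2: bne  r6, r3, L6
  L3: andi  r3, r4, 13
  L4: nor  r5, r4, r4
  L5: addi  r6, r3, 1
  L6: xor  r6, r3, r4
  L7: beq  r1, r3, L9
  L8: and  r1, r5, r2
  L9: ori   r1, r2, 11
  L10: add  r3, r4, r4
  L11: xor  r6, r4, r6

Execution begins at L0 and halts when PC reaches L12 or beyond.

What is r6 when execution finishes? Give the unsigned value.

  step pc=0: ori   r3, r0, 0  regs=(0,0,2,0,14,8,10)
  step pc=1: xori  r5, r3, 2  regs=(0,0,2,0,14,2,10)
  step pc=2: bne  r6, r3, L6  cond=T  regs=(0,0,2,0,14,2,10)
  step pc=3: andi  r3, r4, 13  regs=(0,0,2,12,14,2,10)
  step pc=6: xor  r6, r3, r4  regs=(0,0,2,12,14,2,2)
  step pc=7: beq  r1, r3, L9  cond=F  regs=(0,0,2,12,14,2,2)
  step pc=8: and  r1, r5, r2  regs=(0,2,2,12,14,2,2)
  step pc=9: ori   r1, r2, 11  regs=(0,11,2,12,14,2,2)
  step pc=10: add  r3, r4, r4  regs=(0,11,2,28,14,2,2)
  step pc=11: xor  r6, r4, r6  regs=(0,11,2,28,14,2,12)

12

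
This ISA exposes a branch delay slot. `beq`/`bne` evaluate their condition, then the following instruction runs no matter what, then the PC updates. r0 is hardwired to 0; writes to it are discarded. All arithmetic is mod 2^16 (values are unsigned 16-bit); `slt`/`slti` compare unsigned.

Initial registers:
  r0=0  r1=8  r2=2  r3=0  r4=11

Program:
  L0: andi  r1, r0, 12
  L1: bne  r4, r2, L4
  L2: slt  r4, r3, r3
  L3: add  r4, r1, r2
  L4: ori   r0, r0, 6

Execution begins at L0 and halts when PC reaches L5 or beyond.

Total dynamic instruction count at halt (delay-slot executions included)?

4

  step pc=0: andi  r1, r0, 12  regs=(0,0,2,0,11)
  step pc=1: bne  r4, r2, L4  cond=T  regs=(0,0,2,0,11)
  step pc=2: slt  r4, r3, r3  regs=(0,0,2,0,0)
  step pc=4: ori   r0, r0, 6  regs=(0,0,2,0,0)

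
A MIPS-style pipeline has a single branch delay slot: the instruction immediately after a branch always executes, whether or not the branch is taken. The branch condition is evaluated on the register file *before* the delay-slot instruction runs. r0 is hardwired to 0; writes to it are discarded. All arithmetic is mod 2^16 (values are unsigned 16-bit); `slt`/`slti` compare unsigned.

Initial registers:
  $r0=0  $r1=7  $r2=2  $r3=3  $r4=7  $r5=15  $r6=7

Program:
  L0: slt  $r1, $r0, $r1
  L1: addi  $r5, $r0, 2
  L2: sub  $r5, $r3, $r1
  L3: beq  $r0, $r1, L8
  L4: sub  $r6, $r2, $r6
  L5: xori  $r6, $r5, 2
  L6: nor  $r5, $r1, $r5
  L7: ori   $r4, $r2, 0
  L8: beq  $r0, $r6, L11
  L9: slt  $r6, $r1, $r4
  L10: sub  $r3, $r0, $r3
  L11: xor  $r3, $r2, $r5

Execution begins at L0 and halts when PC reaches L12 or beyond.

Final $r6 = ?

[0] slt  $r1, $r0, $r1  →  {$r0:0, $r1:1, $r2:2, $r3:3, $r4:7, $r5:15, $r6:7}
[1] addi  $r5, $r0, 2  →  {$r0:0, $r1:1, $r2:2, $r3:3, $r4:7, $r5:2, $r6:7}
[2] sub  $r5, $r3, $r1  →  {$r0:0, $r1:1, $r2:2, $r3:3, $r4:7, $r5:2, $r6:7}
[3] beq  $r0, $r1, L8  →  {$r0:0, $r1:1, $r2:2, $r3:3, $r4:7, $r5:2, $r6:7}  ⟨branch fallthrough⟩
[4] sub  $r6, $r2, $r6  →  {$r0:0, $r1:1, $r2:2, $r3:3, $r4:7, $r5:2, $r6:65531}
[5] xori  $r6, $r5, 2  →  {$r0:0, $r1:1, $r2:2, $r3:3, $r4:7, $r5:2, $r6:0}
[6] nor  $r5, $r1, $r5  →  {$r0:0, $r1:1, $r2:2, $r3:3, $r4:7, $r5:65532, $r6:0}
[7] ori   $r4, $r2, 0  →  {$r0:0, $r1:1, $r2:2, $r3:3, $r4:2, $r5:65532, $r6:0}
[8] beq  $r0, $r6, L11  →  {$r0:0, $r1:1, $r2:2, $r3:3, $r4:2, $r5:65532, $r6:0}  ⟨branch taken⟩
[9] slt  $r6, $r1, $r4  →  {$r0:0, $r1:1, $r2:2, $r3:3, $r4:2, $r5:65532, $r6:1}
[11] xor  $r3, $r2, $r5  →  {$r0:0, $r1:1, $r2:2, $r3:65534, $r4:2, $r5:65532, $r6:1}

1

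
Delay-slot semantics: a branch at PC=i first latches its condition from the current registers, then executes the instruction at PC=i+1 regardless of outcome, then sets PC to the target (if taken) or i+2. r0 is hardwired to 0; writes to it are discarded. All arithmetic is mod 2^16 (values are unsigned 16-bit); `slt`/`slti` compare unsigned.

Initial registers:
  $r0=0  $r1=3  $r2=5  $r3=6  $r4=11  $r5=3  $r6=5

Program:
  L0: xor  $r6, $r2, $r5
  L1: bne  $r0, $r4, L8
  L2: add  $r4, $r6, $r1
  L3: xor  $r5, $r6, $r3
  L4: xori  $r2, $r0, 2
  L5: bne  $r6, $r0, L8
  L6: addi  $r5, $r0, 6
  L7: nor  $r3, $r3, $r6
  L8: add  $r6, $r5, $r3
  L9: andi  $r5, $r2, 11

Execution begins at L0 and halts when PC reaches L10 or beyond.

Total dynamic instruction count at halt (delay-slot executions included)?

#0 xor  $r6, $r2, $r5 ; 0/3/5/6/11/3/6
#1 bne  $r0, $r4, L8 ; 0/3/5/6/11/3/6 ; →target
#2 add  $r4, $r6, $r1 ; 0/3/5/6/9/3/6
#8 add  $r6, $r5, $r3 ; 0/3/5/6/9/3/9
#9 andi  $r5, $r2, 11 ; 0/3/5/6/9/1/9

5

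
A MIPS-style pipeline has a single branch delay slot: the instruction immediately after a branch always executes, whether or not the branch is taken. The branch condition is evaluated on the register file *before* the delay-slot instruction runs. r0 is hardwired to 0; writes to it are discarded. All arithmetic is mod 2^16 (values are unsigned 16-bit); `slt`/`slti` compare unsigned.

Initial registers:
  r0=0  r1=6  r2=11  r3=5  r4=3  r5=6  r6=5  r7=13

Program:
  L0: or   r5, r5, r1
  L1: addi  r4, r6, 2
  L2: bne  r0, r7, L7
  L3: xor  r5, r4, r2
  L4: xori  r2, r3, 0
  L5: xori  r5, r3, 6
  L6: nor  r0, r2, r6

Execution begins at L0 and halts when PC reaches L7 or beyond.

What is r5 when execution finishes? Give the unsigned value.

PC=0  or   r5, r5, r1        | r0=0 r1=6 r2=11 r3=5 r4=3 r5=6 r6=5 r7=13
PC=1  addi  r4, r6, 2        | r0=0 r1=6 r2=11 r3=5 r4=7 r5=6 r6=5 r7=13
PC=2  bne  r0, r7, L7        | r0=0 r1=6 r2=11 r3=5 r4=7 r5=6 r6=5 r7=13  [TAKEN]
PC=3  xor  r5, r4, r2        | r0=0 r1=6 r2=11 r3=5 r4=7 r5=12 r6=5 r7=13

12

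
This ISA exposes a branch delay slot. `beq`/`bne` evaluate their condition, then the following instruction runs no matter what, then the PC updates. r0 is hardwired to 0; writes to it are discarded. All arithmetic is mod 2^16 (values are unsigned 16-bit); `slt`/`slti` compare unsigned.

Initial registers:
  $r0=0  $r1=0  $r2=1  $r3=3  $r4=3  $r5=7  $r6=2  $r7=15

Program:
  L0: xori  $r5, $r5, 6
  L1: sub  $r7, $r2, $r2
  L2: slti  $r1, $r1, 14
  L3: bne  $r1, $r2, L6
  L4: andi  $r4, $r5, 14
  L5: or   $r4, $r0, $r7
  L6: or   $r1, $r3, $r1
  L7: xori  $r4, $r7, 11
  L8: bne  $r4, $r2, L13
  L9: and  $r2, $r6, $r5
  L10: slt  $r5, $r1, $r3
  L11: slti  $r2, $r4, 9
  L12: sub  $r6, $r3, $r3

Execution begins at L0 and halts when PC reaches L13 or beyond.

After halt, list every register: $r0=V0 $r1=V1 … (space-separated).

PC=0  xori  $r5, $r5, 6      | $r0=0 $r1=0 $r2=1 $r3=3 $r4=3 $r5=1 $r6=2 $r7=15
PC=1  sub  $r7, $r2, $r2     | $r0=0 $r1=0 $r2=1 $r3=3 $r4=3 $r5=1 $r6=2 $r7=0
PC=2  slti  $r1, $r1, 14     | $r0=0 $r1=1 $r2=1 $r3=3 $r4=3 $r5=1 $r6=2 $r7=0
PC=3  bne  $r1, $r2, L6      | $r0=0 $r1=1 $r2=1 $r3=3 $r4=3 $r5=1 $r6=2 $r7=0  [not taken]
PC=4  andi  $r4, $r5, 14     | $r0=0 $r1=1 $r2=1 $r3=3 $r4=0 $r5=1 $r6=2 $r7=0
PC=5  or   $r4, $r0, $r7     | $r0=0 $r1=1 $r2=1 $r3=3 $r4=0 $r5=1 $r6=2 $r7=0
PC=6  or   $r1, $r3, $r1     | $r0=0 $r1=3 $r2=1 $r3=3 $r4=0 $r5=1 $r6=2 $r7=0
PC=7  xori  $r4, $r7, 11     | $r0=0 $r1=3 $r2=1 $r3=3 $r4=11 $r5=1 $r6=2 $r7=0
PC=8  bne  $r4, $r2, L13     | $r0=0 $r1=3 $r2=1 $r3=3 $r4=11 $r5=1 $r6=2 $r7=0  [TAKEN]
PC=9  and  $r2, $r6, $r5     | $r0=0 $r1=3 $r2=0 $r3=3 $r4=11 $r5=1 $r6=2 $r7=0

$r0=0 $r1=3 $r2=0 $r3=3 $r4=11 $r5=1 $r6=2 $r7=0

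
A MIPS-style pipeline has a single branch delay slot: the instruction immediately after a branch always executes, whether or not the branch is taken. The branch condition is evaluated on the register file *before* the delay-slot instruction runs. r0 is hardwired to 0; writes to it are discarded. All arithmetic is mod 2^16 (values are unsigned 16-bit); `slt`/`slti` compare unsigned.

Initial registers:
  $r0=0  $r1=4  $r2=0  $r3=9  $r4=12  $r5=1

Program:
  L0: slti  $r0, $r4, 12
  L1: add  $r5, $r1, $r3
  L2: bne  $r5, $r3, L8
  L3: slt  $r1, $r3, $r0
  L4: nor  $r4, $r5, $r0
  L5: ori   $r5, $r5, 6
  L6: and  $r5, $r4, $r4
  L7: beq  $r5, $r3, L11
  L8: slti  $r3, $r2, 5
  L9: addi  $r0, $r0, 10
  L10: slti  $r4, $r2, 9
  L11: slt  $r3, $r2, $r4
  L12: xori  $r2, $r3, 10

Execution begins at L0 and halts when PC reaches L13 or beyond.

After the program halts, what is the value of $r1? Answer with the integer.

  step pc=0: slti  $r0, $r4, 12  regs=(0,4,0,9,12,1)
  step pc=1: add  $r5, $r1, $r3  regs=(0,4,0,9,12,13)
  step pc=2: bne  $r5, $r3, L8  cond=T  regs=(0,4,0,9,12,13)
  step pc=3: slt  $r1, $r3, $r0  regs=(0,0,0,9,12,13)
  step pc=8: slti  $r3, $r2, 5  regs=(0,0,0,1,12,13)
  step pc=9: addi  $r0, $r0, 10  regs=(0,0,0,1,12,13)
  step pc=10: slti  $r4, $r2, 9  regs=(0,0,0,1,1,13)
  step pc=11: slt  $r3, $r2, $r4  regs=(0,0,0,1,1,13)
  step pc=12: xori  $r2, $r3, 10  regs=(0,0,11,1,1,13)

0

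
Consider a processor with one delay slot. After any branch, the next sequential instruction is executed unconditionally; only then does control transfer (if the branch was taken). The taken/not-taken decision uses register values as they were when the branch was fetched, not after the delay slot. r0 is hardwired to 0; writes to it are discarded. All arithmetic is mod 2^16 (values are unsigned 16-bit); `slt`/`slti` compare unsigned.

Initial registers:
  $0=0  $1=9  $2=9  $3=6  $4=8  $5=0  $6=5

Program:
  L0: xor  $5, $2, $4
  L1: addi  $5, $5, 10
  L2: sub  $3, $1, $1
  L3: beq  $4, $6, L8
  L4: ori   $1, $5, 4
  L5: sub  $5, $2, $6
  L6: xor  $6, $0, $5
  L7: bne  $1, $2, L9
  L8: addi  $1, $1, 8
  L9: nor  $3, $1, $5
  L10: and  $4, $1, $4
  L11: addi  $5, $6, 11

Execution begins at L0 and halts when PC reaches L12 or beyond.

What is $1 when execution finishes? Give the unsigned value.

23

[0] xor  $5, $2, $4  →  {$0:0, $1:9, $2:9, $3:6, $4:8, $5:1, $6:5}
[1] addi  $5, $5, 10  →  {$0:0, $1:9, $2:9, $3:6, $4:8, $5:11, $6:5}
[2] sub  $3, $1, $1  →  {$0:0, $1:9, $2:9, $3:0, $4:8, $5:11, $6:5}
[3] beq  $4, $6, L8  →  {$0:0, $1:9, $2:9, $3:0, $4:8, $5:11, $6:5}  ⟨branch fallthrough⟩
[4] ori   $1, $5, 4  →  {$0:0, $1:15, $2:9, $3:0, $4:8, $5:11, $6:5}
[5] sub  $5, $2, $6  →  {$0:0, $1:15, $2:9, $3:0, $4:8, $5:4, $6:5}
[6] xor  $6, $0, $5  →  {$0:0, $1:15, $2:9, $3:0, $4:8, $5:4, $6:4}
[7] bne  $1, $2, L9  →  {$0:0, $1:15, $2:9, $3:0, $4:8, $5:4, $6:4}  ⟨branch taken⟩
[8] addi  $1, $1, 8  →  {$0:0, $1:23, $2:9, $3:0, $4:8, $5:4, $6:4}
[9] nor  $3, $1, $5  →  {$0:0, $1:23, $2:9, $3:65512, $4:8, $5:4, $6:4}
[10] and  $4, $1, $4  →  {$0:0, $1:23, $2:9, $3:65512, $4:0, $5:4, $6:4}
[11] addi  $5, $6, 11  →  {$0:0, $1:23, $2:9, $3:65512, $4:0, $5:15, $6:4}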